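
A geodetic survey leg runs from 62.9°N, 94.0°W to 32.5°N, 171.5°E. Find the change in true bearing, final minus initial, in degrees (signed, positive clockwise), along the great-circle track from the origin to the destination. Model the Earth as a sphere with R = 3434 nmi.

-79.3°

At departure: θ₁ = atan2(sin Δλ cos φ₂, cos φ₁ sin φ₂ − sin φ₁ cos φ₂ cos Δλ) = 289.86°
At arrival: θ₂ = atan2(sin Δλ cos φ₁, −cos φ₂ sin φ₁ + sin φ₂ cos φ₁ cos Δλ) = 210.53°
Δθ = θ₂ − θ₁ = -79.3°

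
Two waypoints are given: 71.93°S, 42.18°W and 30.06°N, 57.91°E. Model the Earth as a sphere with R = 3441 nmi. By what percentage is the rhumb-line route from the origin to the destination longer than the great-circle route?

3.9%

Great circle: σ = 2.1214 rad → d_gc = Rσ = 7299.9 nmi
Rhumb: Δφ = +1.7801, Δλ = +1.7469, Δψ = +2.3893, q = Δφ/Δψ = 0.7450 → d_rh = R√(Δφ²+q²Δλ²) = 7587.7 nmi
Excess = (7587.7 − 7299.9) / 7299.9 = 287.8 / 7299.9 = 3.94% ≈ 3.9%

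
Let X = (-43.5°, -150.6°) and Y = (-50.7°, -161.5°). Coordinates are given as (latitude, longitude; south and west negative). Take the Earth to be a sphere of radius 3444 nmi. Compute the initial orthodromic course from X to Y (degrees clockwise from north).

222.0°

N = sin Δλ·cos φ₂ = -0.1198;  D = cos φ₁ sin φ₂ − sin φ₁ cos φ₂ cos Δλ = -0.1332
initial course = atan2(N, D) = 221.96°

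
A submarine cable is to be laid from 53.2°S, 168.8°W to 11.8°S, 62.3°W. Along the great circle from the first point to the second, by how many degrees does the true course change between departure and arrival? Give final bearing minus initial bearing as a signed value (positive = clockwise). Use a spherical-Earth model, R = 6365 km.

-75.1°

At departure: θ₁ = atan2(sin Δλ cos φ₂, cos φ₁ sin φ₂ − sin φ₁ cos φ₂ cos Δλ) = 110.19°
At arrival: θ₂ = atan2(sin Δλ cos φ₁, −cos φ₂ sin φ₁ + sin φ₂ cos φ₁ cos Δλ) = 35.05°
Δθ = θ₂ − θ₁ = -75.1°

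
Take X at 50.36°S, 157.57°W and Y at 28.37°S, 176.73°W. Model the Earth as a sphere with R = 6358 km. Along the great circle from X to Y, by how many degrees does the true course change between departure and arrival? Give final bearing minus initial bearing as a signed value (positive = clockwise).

+12.4°

At departure: θ₁ = atan2(sin Δλ cos φ₂, cos φ₁ sin φ₂ − sin φ₁ cos φ₂ cos Δλ) = 319.40°
At arrival: θ₂ = atan2(sin Δλ cos φ₁, −cos φ₂ sin φ₁ + sin φ₂ cos φ₁ cos Δλ) = 331.85°
Δθ = θ₂ − θ₁ = +12.4°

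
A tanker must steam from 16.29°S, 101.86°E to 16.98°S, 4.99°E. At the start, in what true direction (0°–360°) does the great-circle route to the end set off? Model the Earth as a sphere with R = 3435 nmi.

251.8°

N = sin Δλ·cos φ₂ = -0.9495;  D = cos φ₁ sin φ₂ − sin φ₁ cos φ₂ cos Δλ = -0.3124
initial course = atan2(N, D) = 251.79°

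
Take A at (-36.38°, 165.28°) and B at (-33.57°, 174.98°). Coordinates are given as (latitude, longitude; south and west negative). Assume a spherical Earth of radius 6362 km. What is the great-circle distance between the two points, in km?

936 km

cos σ = sin φ₁ sin φ₂ + cos φ₁ cos φ₂ cos Δλ
      = sin(-36.38°)sin(-33.57°) + cos(-36.38°)cos(-33.57°)cos(9.70°) = 0.9892
σ = 8.426° → d = Rσ = 6362·0.14705 = 936 km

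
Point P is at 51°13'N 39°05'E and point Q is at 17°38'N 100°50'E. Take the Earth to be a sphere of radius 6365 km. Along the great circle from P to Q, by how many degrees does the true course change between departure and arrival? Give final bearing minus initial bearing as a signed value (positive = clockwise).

Initial bearing θ₁ = atan2(sin Δλ cos φ₂, cos φ₁ sin φ₂ − sin φ₁ cos φ₂ cos Δλ) = 100.91°
Final bearing θ₂ = (initial bearing from the destination back to the start) + 180° = 139.81°
Δθ = θ₂ − θ₁ = +38.9°

+38.9°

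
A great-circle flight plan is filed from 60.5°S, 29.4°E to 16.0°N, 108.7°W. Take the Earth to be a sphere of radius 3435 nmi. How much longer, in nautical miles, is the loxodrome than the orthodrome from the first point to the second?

658 nmi

Great circle: cos σ = sin φ₁ sin φ₂ + cos φ₁ cos φ₂ cos Δλ,  σ = 2.2046 rad → d_gc = 7572.8 nmi
Rhumb line: Δψ = +1.6175, q = Δφ/Δψ = 0.8255, d_rh = R√(Δφ²+q²Δλ²) = 8230.5 nmi
Excess = 8230.5 − 7572.8 = 657.7 ≈ 658 nmi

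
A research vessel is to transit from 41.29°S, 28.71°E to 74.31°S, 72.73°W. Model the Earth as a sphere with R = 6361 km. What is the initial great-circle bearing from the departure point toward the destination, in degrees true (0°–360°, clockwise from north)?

199.3°

N = sin Δλ·cos φ₂ = -0.2651;  D = cos φ₁ sin φ₂ − sin φ₁ cos φ₂ cos Δλ = -0.7588
initial course = atan2(N, D) = 199.26°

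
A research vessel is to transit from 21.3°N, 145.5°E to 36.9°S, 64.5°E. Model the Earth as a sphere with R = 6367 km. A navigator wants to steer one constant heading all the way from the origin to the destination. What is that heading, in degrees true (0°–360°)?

Meridional parts: M(φ₁)=+0.3806, M(φ₂)=-0.6938 → ΔM = -1.0744;  Δλ = -1.4137 rad
tan C = Δλ / ΔM = +1.3158 → C = 232.77°

232.8°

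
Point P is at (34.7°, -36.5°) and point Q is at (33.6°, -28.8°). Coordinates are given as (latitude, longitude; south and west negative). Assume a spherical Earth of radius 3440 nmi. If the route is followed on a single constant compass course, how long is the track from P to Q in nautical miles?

Rhumb course C = atan2(Δλ, Δψ) with Δψ = ln[tan(π/4+φ₂/2)/tan(π/4+φ₁/2)] = -0.0232, Δλ = +0.1344 → C = 99.79°
d = R·|Δφ| / |cos C| = 3440·0.01920 / 0.17011 = 388 nmi

388 nmi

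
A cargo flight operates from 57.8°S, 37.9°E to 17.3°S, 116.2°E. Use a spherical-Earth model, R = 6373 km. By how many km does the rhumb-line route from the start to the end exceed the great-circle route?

273 km

Great circle: cos σ = sin φ₁ sin φ₂ + cos φ₁ cos φ₂ cos Δλ,  σ = 1.2081 rad → d_gc = 7699.1 km
Rhumb line: Δψ = +0.9360, q = Δφ/Δψ = 0.7552, d_rh = R√(Δφ²+q²Δλ²) = 7972.3 km
Excess = 7972.3 − 7699.1 = 273.2 ≈ 273 km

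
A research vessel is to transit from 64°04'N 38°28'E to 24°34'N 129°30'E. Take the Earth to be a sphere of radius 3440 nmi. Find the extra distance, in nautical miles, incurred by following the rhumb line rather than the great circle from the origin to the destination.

Great circle: cos σ = sin φ₁ sin φ₂ + cos φ₁ cos φ₂ cos Δλ,  σ = 1.1953 rad → d_gc = 4111.9 nmi
Rhumb line: Δψ = -1.0260, q = Δφ/Δψ = 0.6719, d_rh = R√(Δφ²+q²Δλ²) = 4371.6 nmi
Excess = 4371.6 − 4111.9 = 259.7 ≈ 260 nmi

260 nmi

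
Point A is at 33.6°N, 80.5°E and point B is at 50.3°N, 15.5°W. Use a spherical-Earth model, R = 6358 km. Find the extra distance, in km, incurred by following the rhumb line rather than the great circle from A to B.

Great circle: cos σ = sin φ₁ sin φ₂ + cos φ₁ cos φ₂ cos Δλ,  σ = 1.1916 rad → d_gc = 7576.3 km
Rhumb line: Δψ = +0.3956, q = Δφ/Δψ = 0.7368, d_rh = R√(Δφ²+q²Δλ²) = 8064.7 km
Excess = 8064.7 − 7576.3 = 488.4 ≈ 488 km

488 km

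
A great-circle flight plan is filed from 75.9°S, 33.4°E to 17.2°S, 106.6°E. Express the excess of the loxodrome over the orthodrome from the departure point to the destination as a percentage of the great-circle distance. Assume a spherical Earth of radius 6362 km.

Great circle: σ = 1.2089 rad → d_gc = Rσ = 7690.9 km
Rhumb: Δφ = +1.0245, Δλ = +1.2776, Δψ = +1.7853, q = Δφ/Δψ = 0.5738 → d_rh = R√(Δφ²+q²Δλ²) = 8014.9 km
Excess = (8014.9 − 7690.9) / 7690.9 = 324.0 / 7690.9 = 4.21% ≈ 4.2%

4.2%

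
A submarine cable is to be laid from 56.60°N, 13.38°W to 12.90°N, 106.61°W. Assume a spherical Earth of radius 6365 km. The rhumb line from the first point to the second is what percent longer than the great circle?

Great circle: σ = 1.4140 rad → d_gc = Rσ = 9000.2 km
Rhumb: Δφ = -0.7627, Δλ = -1.6272, Δψ = -0.9769, q = Δφ/Δψ = 0.7808 → d_rh = R√(Δφ²+q²Δλ²) = 9431.8 km
Excess = (9431.8 − 9000.2) / 9000.2 = 431.6 / 9000.2 = 4.80% ≈ 4.8%

4.8%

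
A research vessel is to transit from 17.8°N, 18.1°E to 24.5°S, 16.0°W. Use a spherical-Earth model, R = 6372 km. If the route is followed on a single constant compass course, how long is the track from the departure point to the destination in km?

5984 km

Rhumb course C = atan2(Δλ, Δψ) with Δψ = ln[tan(π/4+φ₂/2)/tan(π/4+φ₁/2)] = -0.7571, Δλ = -0.5952 → C = 218.17°
d = R·|Δφ| / |cos C| = 6372·0.73827 / 0.78615 = 5984 km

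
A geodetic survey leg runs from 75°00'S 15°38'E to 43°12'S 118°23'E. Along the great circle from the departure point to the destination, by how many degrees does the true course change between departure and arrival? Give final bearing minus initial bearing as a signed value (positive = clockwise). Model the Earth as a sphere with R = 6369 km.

Initial bearing θ₁ = atan2(sin Δλ cos φ₂, cos φ₁ sin φ₂ − sin φ₁ cos φ₂ cos Δλ) = 115.07°
Final bearing θ₂ = (initial bearing from the destination back to the start) + 180° = 18.76°
Δθ = θ₂ − θ₁ = -96.3°

-96.3°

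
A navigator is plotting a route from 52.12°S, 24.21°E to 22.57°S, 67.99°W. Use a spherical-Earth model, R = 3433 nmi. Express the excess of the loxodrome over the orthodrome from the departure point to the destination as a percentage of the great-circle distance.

Great circle: σ = 1.2858 rad → d_gc = Rσ = 4414.1 nmi
Rhumb: Δφ = +0.5157, Δλ = -1.6092, Δψ = +0.6650, q = Δφ/Δψ = 0.7755 → d_rh = R√(Δφ²+q²Δλ²) = 4635.6 nmi
Excess = (4635.6 − 4414.1) / 4414.1 = 221.5 / 4414.1 = 5.02% ≈ 5.0%

5.0%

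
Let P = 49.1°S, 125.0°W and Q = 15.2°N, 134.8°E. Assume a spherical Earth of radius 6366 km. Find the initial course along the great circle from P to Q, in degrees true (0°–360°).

θ = atan2( sin Δλ·cos φ₂ ,  cos φ₁ sin φ₂ − sin φ₁ cos φ₂ cos Δλ )
  = atan2(-0.9498, +0.0425) = 272.56°

272.6°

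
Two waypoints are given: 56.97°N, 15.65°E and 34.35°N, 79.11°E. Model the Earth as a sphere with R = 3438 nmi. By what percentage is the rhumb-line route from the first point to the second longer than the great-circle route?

2.9%

Great circle: σ = 0.8310 rad → d_gc = Rσ = 2857.0 nmi
Rhumb: Δφ = -0.3948, Δλ = +1.1076, Δψ = -0.5767, q = Δφ/Δψ = 0.6846 → d_rh = R√(Δφ²+q²Δλ²) = 2939.1 nmi
Excess = (2939.1 − 2857.0) / 2857.0 = 82.1 / 2857.0 = 2.87% ≈ 2.9%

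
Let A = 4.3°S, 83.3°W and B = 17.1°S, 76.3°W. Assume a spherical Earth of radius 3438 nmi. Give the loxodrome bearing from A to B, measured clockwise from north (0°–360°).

Δψ = ln[tan(π/4+φ₂/2)/tan(π/4+φ₁/2)] = -0.2279
Δλ = +0.1222 rad (taken the short way round)
course = atan2(Δλ, Δψ) = 151.80°

151.8°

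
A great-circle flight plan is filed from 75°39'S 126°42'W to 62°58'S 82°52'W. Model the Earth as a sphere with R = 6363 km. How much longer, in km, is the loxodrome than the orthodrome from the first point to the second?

Great circle: cos σ = sin φ₁ sin φ₂ + cos φ₁ cos φ₂ cos Δλ,  σ = 0.3356 rad → d_gc = 2135.5 km
Rhumb line: Δψ = +0.6469, q = Δφ/Δψ = 0.3422, d_rh = R√(Δφ²+q²Δλ²) = 2181.5 km
Excess = 2181.5 − 2135.5 = 46.0 ≈ 46 km

46 km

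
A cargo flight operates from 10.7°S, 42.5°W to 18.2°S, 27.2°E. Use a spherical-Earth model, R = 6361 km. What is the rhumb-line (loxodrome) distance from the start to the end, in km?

7533 km

Rhumb course C = atan2(Δλ, Δψ) with Δψ = ln[tan(π/4+φ₂/2)/tan(π/4+φ₁/2)] = -0.1353, Δλ = +1.2165 → C = 96.35°
d = R·|Δφ| / |cos C| = 6361·0.13090 / 0.11053 = 7533 km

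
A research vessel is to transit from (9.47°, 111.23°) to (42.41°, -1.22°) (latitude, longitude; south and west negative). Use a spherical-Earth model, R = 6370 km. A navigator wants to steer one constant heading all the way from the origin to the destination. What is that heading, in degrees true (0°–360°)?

288.4°

Meridional parts: M(φ₁)=+0.1660, M(φ₂)=+0.8188 → ΔM = +0.6528;  Δλ = -1.9626 rad
tan C = Δλ / ΔM = -3.0065 → C = 288.40°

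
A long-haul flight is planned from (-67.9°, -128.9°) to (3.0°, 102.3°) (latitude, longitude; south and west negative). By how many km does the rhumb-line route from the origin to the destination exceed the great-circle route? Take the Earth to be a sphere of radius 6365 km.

1298 km

Great circle: cos σ = sin φ₁ sin φ₂ + cos φ₁ cos φ₂ cos Δλ,  σ = 1.8587 rad → d_gc = 11830.4 km
Rhumb line: Δψ = +1.6857, q = Δφ/Δψ = 0.7341, d_rh = R√(Δφ²+q²Δλ²) = 13128.7 km
Excess = 13128.7 − 11830.4 = 1298.3 ≈ 1298 km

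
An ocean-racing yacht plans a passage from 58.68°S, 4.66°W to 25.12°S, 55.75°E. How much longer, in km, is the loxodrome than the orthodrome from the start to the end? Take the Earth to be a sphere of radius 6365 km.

Great circle: cos σ = sin φ₁ sin φ₂ + cos φ₁ cos φ₂ cos Δλ,  σ = 0.9335 rad → d_gc = 5941.5 km
Rhumb line: Δψ = +0.8186, q = Δφ/Δψ = 0.7155, d_rh = R√(Δφ²+q²Δλ²) = 6079.3 km
Excess = 6079.3 − 5941.5 = 137.8 ≈ 138 km

138 km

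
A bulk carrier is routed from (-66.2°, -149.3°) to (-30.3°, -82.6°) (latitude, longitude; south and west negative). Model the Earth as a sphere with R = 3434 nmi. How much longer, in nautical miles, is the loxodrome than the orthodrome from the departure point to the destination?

112 nmi

Great circle: cos σ = sin φ₁ sin φ₂ + cos φ₁ cos φ₂ cos Δλ,  σ = 0.9280 rad → d_gc = 3186.7 nmi
Rhumb line: Δψ = +1.0018, q = Δφ/Δψ = 0.6254, d_rh = R√(Δφ²+q²Δλ²) = 3298.7 nmi
Excess = 3298.7 − 3186.7 = 112.0 ≈ 112 nmi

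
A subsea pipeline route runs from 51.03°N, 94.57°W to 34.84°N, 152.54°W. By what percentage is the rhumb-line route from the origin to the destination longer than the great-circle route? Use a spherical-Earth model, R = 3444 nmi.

Great circle: σ = 0.7700 rad → d_gc = Rσ = 2651.8 nmi
Rhumb: Δφ = -0.2826, Δλ = -1.0118, Δψ = -0.3895, q = Δφ/Δψ = 0.7254 → d_rh = R√(Δφ²+q²Δλ²) = 2708.6 nmi
Excess = (2708.6 − 2651.8) / 2651.8 = 56.8 / 2651.8 = 2.14% ≈ 2.1%

2.1%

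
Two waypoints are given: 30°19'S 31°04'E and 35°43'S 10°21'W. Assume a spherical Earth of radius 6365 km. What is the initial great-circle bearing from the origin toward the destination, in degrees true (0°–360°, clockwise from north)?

249.9°

N = sin Δλ·cos φ₂ = -0.5371;  D = cos φ₁ sin φ₂ − sin φ₁ cos φ₂ cos Δλ = -0.1966
initial course = atan2(N, D) = 249.90°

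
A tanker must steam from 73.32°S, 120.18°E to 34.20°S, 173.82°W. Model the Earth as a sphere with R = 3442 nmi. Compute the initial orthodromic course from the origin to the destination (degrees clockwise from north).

78.0°

θ = atan2( sin Δλ·cos φ₂ ,  cos φ₁ sin φ₂ − sin φ₁ cos φ₂ cos Δλ )
  = atan2(+0.7556, +0.1609) = 77.98°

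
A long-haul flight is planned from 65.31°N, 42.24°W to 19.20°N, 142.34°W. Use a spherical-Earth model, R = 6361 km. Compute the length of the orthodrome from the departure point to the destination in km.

Haversine: a = sin²(Δφ/2)+cos φ₁ cos φ₂ sin²(Δλ/2) = 0.38519;  σ = 2·atan2(√a,√(1−a))
σ = 76.725° → d = Rσ = 6361·1.33910 = 8518 km

8518 km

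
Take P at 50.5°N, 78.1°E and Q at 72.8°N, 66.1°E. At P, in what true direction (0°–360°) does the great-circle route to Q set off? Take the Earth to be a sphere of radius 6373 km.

350.9°

N = sin Δλ·cos φ₂ = -0.0615;  D = cos φ₁ sin φ₂ − sin φ₁ cos φ₂ cos Δλ = +0.3844
initial course = atan2(N, D) = 350.91°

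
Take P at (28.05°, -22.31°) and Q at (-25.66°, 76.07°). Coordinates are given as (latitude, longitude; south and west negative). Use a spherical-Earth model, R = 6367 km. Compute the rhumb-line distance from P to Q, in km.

12097 km

Δψ = ln[tan(π/4+φ₂/2)/tan(π/4+φ₁/2)] = -0.9740;  Δφ = -0.9374 rad,  Δλ = +1.7171 rad
q = Δφ/Δψ = 0.9624
d = R·√(Δφ² + q²Δλ²) = 6367·1.89992 = 12097 km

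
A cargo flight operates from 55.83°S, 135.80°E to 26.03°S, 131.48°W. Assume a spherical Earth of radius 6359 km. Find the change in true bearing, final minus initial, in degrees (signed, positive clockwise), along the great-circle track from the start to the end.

-70.8°

Initial bearing θ₁ = atan2(sin Δλ cos φ₂, cos φ₁ sin φ₂ − sin φ₁ cos φ₂ cos Δλ) = 107.43°
Final bearing θ₂ = (initial bearing from the destination back to the start) + 180° = 36.61°
Δθ = θ₂ − θ₁ = -70.8°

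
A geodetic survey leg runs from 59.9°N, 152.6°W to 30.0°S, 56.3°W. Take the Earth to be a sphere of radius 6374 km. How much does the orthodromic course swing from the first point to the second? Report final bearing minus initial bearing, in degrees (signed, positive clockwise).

At departure: θ₁ = atan2(sin Δλ cos φ₂, cos φ₁ sin φ₂ − sin φ₁ cos φ₂ cos Δλ) = 101.08°
At arrival: θ₂ = atan2(sin Δλ cos φ₁, −cos φ₂ sin φ₁ + sin φ₂ cos φ₁ cos Δλ) = 145.37°
Δθ = θ₂ − θ₁ = +44.3°

+44.3°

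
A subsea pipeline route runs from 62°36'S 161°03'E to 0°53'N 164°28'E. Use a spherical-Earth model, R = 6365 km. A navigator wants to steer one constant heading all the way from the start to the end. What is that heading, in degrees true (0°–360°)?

Δψ = ln[tan(π/4+φ₂/2)/tan(π/4+φ₁/2)] = +1.4269
Δλ = +0.0596 rad (taken the short way round)
course = atan2(Δλ, Δψ) = 2.39°

2.4°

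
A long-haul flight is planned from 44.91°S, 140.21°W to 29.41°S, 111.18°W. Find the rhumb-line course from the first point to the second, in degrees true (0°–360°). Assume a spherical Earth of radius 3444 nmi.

56.0°

Meridional parts: M(φ₁)=-0.8792, M(φ₂)=-0.5375 → ΔM = +0.3417;  Δλ = +0.5067 rad
tan C = Δλ / ΔM = +1.4828 → C = 56.00°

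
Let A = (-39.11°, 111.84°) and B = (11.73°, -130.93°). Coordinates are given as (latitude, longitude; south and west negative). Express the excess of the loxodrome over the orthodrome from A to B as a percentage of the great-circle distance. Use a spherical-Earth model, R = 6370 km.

2.0%

Great circle: σ = 2.0667 rad → d_gc = Rσ = 13165.2 km
Rhumb: Δφ = +0.8873, Δλ = +2.0460, Δψ = +0.9489, q = Δφ/Δψ = 0.9351 → d_rh = R√(Δφ²+q²Δλ²) = 13434.1 km
Excess = (13434.1 − 13165.2) / 13165.2 = 268.9 / 13165.2 = 2.04% ≈ 2.0%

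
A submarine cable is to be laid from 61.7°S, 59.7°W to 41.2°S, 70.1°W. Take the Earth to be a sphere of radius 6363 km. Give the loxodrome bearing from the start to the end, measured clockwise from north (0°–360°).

Δψ = ln[tan(π/4+φ₂/2)/tan(π/4+φ₁/2)] = +0.5874
Δλ = -0.1815 rad (taken the short way round)
course = atan2(Δλ, Δψ) = 342.83°

342.8°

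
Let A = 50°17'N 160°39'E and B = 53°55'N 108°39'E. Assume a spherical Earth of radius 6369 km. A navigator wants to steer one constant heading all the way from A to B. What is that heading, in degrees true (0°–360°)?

276.5°

Δψ = ln[tan(π/4+φ₂/2)/tan(π/4+φ₁/2)] = +0.1033
Δλ = -0.9076 rad (taken the short way round)
course = atan2(Δλ, Δψ) = 276.49°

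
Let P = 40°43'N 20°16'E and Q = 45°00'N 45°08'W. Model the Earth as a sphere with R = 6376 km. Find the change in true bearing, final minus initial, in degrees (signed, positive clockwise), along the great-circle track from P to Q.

-47.2°

At departure: θ₁ = atan2(sin Δλ cos φ₂, cos φ₁ sin φ₂ − sin φ₁ cos φ₂ cos Δλ) = 298.14°
At arrival: θ₂ = atan2(sin Δλ cos φ₁, −cos φ₂ sin φ₁ + sin φ₂ cos φ₁ cos Δλ) = 250.94°
Δθ = θ₂ − θ₁ = -47.2°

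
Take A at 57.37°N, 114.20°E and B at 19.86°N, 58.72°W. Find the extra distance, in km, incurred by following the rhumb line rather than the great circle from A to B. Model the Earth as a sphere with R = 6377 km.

Great circle: cos σ = sin φ₁ sin φ₂ + cos φ₁ cos φ₂ cos Δλ,  σ = 1.7897 rad → d_gc = 11413.0 km
Rhumb line: Δψ = -0.8748, q = Δφ/Δψ = 0.7484, d_rh = R√(Δφ²+q²Δλ²) = 14995.7 km
Excess = 14995.7 − 11413.0 = 3582.7 ≈ 3583 km

3583 km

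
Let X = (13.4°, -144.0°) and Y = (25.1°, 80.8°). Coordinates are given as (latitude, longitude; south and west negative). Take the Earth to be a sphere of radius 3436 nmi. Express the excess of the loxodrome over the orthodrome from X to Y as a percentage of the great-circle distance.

Great circle: σ = 2.1256 rad → d_gc = Rσ = 7303.5 nmi
Rhumb: Δφ = +0.2042, Δλ = -2.3597, Δψ = +0.2168, q = Δφ/Δψ = 0.9420 → d_rh = R√(Δφ²+q²Δλ²) = 7670.1 nmi
Excess = (7670.1 − 7303.5) / 7303.5 = 366.6 / 7303.5 = 5.02% ≈ 5.0%

5.0%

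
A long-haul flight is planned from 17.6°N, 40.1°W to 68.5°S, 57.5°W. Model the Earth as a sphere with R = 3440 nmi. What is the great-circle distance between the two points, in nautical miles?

cos σ = sin φ₁ sin φ₂ + cos φ₁ cos φ₂ cos Δλ
      = sin(17.60°)sin(-68.50°) + cos(17.60°)cos(-68.50°)cos(-17.40°) = 0.0520
σ = 87.018° → d = Rσ = 3440·1.51874 = 5224 nmi

5224 nmi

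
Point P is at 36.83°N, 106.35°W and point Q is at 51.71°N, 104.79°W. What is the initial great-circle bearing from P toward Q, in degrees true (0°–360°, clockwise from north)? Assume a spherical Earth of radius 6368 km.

3.8°

N = sin Δλ·cos φ₂ = +0.0169;  D = cos φ₁ sin φ₂ − sin φ₁ cos φ₂ cos Δλ = +0.2569
initial course = atan2(N, D) = 3.76°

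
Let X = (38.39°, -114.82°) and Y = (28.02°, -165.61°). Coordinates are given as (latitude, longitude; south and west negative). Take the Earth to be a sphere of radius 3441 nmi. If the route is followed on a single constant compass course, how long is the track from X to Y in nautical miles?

Rhumb course C = atan2(Δλ, Δψ) with Δψ = ln[tan(π/4+φ₂/2)/tan(π/4+φ₁/2)] = -0.2169, Δλ = -0.8865 → C = 256.25°
d = R·|Δφ| / |cos C| = 3441·0.18099 / 0.23763 = 2621 nmi

2621 nmi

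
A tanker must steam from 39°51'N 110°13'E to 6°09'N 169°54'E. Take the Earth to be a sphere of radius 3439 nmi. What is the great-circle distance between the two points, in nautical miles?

3782 nmi

cos σ = sin φ₁ sin φ₂ + cos φ₁ cos φ₂ cos Δλ
      = sin(39.85°)sin(6.15°) + cos(39.85°)cos(6.15°)cos(59.68°) = 0.4539
σ = 63.003° → d = Rσ = 3439·1.09960 = 3782 nmi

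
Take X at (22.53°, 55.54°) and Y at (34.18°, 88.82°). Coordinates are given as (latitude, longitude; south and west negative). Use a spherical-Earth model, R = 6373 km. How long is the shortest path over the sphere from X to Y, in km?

cos σ = sin φ₁ sin φ₂ + cos φ₁ cos φ₂ cos Δλ
      = sin(22.53°)sin(34.18°) + cos(22.53°)cos(34.18°)cos(33.28°) = 0.8541
σ = 31.342° → d = Rσ = 6373·0.54702 = 3486 km

3486 km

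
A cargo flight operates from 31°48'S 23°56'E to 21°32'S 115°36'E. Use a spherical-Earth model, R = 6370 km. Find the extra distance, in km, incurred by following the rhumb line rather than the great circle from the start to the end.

245 km

Great circle: cos σ = sin φ₁ sin φ₂ + cos φ₁ cos φ₂ cos Δλ,  σ = 1.3995 rad → d_gc = 8915.1 km
Rhumb line: Δψ = +0.2009, q = Δφ/Δψ = 0.8918, d_rh = R√(Δφ²+q²Δλ²) = 9160.3 km
Excess = 9160.3 − 8915.1 = 245.2 ≈ 245 km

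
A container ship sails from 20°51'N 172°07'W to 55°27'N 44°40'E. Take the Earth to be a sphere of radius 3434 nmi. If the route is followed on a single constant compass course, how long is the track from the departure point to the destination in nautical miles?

Δψ = ln[tan(π/4+φ₂/2)/tan(π/4+φ₁/2)] = +0.7958;  Δφ = +0.6039 rad,  Δλ = -2.4996 rad
q = Δφ/Δψ = 0.7588
d = R·√(Δφ² + q²Δλ²) = 3434·1.99061 = 6836 nmi

6836 nmi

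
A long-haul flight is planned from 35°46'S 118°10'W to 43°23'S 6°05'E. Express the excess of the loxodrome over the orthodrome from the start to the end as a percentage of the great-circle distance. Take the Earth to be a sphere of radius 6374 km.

Great circle: σ = 1.5012 rad → d_gc = Rσ = 9568.4 km
Rhumb: Δφ = -0.1329, Δλ = +2.1686, Δψ = -0.1728, q = Δφ/Δψ = 0.7694 → d_rh = R√(Δφ²+q²Δλ²) = 10669.4 km
Excess = (10669.4 − 9568.4) / 9568.4 = 1101.0 / 9568.4 = 11.51% ≈ 11.5%

11.5%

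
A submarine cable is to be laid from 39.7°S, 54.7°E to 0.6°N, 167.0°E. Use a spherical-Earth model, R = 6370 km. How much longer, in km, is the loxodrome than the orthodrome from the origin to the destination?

363 km

Great circle: cos σ = sin φ₁ sin φ₂ + cos φ₁ cos φ₂ cos Δλ,  σ = 1.8740 rad → d_gc = 11937.7 km
Rhumb line: Δψ = +0.7666, q = Δφ/Δψ = 0.9176, d_rh = R√(Δφ²+q²Δλ²) = 12301.0 km
Excess = 12301.0 − 11937.7 = 363.3 ≈ 363 km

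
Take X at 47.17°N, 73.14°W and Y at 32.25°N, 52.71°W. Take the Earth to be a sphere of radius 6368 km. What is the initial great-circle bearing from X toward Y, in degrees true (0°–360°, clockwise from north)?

θ = atan2( sin Δλ·cos φ₂ ,  cos φ₁ sin φ₂ − sin φ₁ cos φ₂ cos Δλ )
  = atan2(+0.2952, -0.2185) = 126.50°

126.5°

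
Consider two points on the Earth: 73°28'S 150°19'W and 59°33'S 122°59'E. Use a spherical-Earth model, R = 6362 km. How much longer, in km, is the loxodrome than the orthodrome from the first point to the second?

Great circle: cos σ = sin φ₁ sin φ₂ + cos φ₁ cos φ₂ cos Δλ,  σ = 0.5832 rad → d_gc = 3710.0 km
Rhumb line: Δψ = +0.6277, q = Δφ/Δψ = 0.3870, d_rh = R√(Δφ²+q²Δλ²) = 4033.2 km
Excess = 4033.2 − 3710.0 = 323.2 ≈ 323 km

323 km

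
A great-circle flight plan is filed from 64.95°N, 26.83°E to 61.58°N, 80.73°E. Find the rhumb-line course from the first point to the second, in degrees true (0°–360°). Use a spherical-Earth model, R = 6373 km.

97.9°

Δψ = ln[tan(π/4+φ₂/2)/tan(π/4+φ₁/2)] = -0.1309
Δλ = +0.9407 rad (taken the short way round)
course = atan2(Δλ, Δψ) = 97.92°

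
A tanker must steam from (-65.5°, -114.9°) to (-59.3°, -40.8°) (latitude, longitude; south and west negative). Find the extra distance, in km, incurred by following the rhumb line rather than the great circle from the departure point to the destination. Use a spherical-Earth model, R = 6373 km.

215 km

Great circle: cos σ = sin φ₁ sin φ₂ + cos φ₁ cos φ₂ cos Δλ,  σ = 0.5727 rad → d_gc = 3649.9 km
Rhumb line: Δψ = +0.2345, q = Δφ/Δψ = 0.4614, d_rh = R√(Δφ²+q²Δλ²) = 3865.0 km
Excess = 3865.0 − 3649.9 = 215.1 ≈ 215 km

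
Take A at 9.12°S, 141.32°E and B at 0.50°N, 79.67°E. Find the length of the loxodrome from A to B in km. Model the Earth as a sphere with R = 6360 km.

Rhumb course C = atan2(Δλ, Δψ) with Δψ = ln[tan(π/4+φ₂/2)/tan(π/4+φ₁/2)] = +0.1686, Δλ = -1.0760 → C = 278.90°
d = R·|Δφ| / |cos C| = 6360·0.16790 / 0.15478 = 6899 km

6899 km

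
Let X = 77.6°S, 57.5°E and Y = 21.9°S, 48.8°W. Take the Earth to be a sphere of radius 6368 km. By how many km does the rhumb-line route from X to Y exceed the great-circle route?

Great circle: cos σ = sin φ₁ sin φ₂ + cos φ₁ cos φ₂ cos Δλ,  σ = 1.2573 rad → d_gc = 8006.6 km
Rhumb line: Δψ = +1.8279, q = Δφ/Δψ = 0.5318, d_rh = R√(Δφ²+q²Δλ²) = 8820.8 km
Excess = 8820.8 − 8006.6 = 814.2 ≈ 814 km

814 km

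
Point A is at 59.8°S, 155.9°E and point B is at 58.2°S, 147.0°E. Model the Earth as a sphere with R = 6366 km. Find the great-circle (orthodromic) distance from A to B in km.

Haversine: a = sin²(Δφ/2)+cos φ₁ cos φ₂ sin²(Δλ/2) = 0.00179;  σ = 2·atan2(√a,√(1−a))
σ = 4.851° → d = Rσ = 6366·0.08466 = 539 km

539 km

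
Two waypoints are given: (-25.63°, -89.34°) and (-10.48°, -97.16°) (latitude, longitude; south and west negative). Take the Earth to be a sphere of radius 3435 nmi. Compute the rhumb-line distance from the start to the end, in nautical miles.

1011 nmi

Rhumb course C = atan2(Δλ, Δψ) with Δψ = ln[tan(π/4+φ₂/2)/tan(π/4+φ₁/2)] = +0.2791, Δλ = -0.1365 → C = 333.94°
d = R·|Δφ| / |cos C| = 3435·0.26442 / 0.89834 = 1011 nmi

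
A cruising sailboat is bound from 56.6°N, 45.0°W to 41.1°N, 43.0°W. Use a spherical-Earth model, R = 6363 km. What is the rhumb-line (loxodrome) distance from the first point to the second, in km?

Rhumb course C = atan2(Δλ, Δψ) with Δψ = ln[tan(π/4+φ₂/2)/tan(π/4+φ₁/2)] = -0.4157, Δλ = +0.0349 → C = 175.20°
d = R·|Δφ| / |cos C| = 6363·0.27053 / 0.99649 = 1727 km

1727 km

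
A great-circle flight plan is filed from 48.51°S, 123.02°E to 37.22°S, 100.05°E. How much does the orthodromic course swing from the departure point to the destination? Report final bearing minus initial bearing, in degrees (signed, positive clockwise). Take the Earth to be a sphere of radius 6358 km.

+15.8°

At departure: θ₁ = atan2(sin Δλ cos φ₂, cos φ₁ sin φ₂ − sin φ₁ cos φ₂ cos Δλ) = 295.54°
At arrival: θ₂ = atan2(sin Δλ cos φ₁, −cos φ₂ sin φ₁ + sin φ₂ cos φ₁ cos Δλ) = 311.35°
Δθ = θ₂ − θ₁ = +15.8°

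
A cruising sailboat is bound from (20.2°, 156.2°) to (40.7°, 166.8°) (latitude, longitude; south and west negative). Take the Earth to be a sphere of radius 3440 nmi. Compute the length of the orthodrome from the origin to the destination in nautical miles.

1345 nmi

cos σ = sin φ₁ sin φ₂ + cos φ₁ cos φ₂ cos Δλ
      = sin(20.20°)sin(40.70°) + cos(20.20°)cos(40.70°)cos(10.60°) = 0.9245
σ = 22.402° → d = Rσ = 3440·0.39099 = 1345 nmi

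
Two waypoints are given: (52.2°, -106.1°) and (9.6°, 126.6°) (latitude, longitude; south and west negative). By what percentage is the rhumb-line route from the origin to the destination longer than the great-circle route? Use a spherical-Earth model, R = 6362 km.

Great circle: σ = 1.8074 rad → d_gc = Rσ = 11498.9 km
Rhumb: Δφ = -0.7435, Δλ = -2.2218, Δψ = -0.9035, q = Δφ/Δψ = 0.8229 → d_rh = R√(Δφ²+q²Δλ²) = 12557.1 km
Excess = (12557.1 − 11498.9) / 11498.9 = 1058.2 / 11498.9 = 9.20% ≈ 9.2%

9.2%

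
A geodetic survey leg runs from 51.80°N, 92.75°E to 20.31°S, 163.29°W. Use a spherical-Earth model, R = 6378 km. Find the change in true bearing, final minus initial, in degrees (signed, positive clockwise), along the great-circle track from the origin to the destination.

At departure: θ₁ = atan2(sin Δλ cos φ₂, cos φ₁ sin φ₂ − sin φ₁ cos φ₂ cos Δλ) = 92.32°
At arrival: θ₂ = atan2(sin Δλ cos φ₁, −cos φ₂ sin φ₁ + sin φ₂ cos φ₁ cos Δλ) = 138.79°
Δθ = θ₂ − θ₁ = +46.5°

+46.5°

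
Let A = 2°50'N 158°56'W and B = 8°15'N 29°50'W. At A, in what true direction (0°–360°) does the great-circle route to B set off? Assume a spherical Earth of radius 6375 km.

θ = atan2( sin Δλ·cos φ₂ ,  cos φ₁ sin φ₂ − sin φ₁ cos φ₂ cos Δλ )
  = atan2(+0.7680, +0.1742) = 77.22°

77.2°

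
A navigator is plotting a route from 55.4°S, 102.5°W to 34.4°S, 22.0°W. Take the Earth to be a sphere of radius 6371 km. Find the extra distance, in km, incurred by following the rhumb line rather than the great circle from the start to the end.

Great circle: cos σ = sin φ₁ sin φ₂ + cos φ₁ cos φ₂ cos Δλ,  σ = 0.9975 rad → d_gc = 6355.3 km
Rhumb line: Δψ = +0.5264, q = Δφ/Δψ = 0.6963, d_rh = R√(Δφ²+q²Δλ²) = 6655.9 km
Excess = 6655.9 − 6355.3 = 300.6 ≈ 301 km

301 km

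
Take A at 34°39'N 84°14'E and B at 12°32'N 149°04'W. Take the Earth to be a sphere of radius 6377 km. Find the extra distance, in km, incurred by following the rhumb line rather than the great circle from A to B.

704 km

Great circle: cos σ = sin φ₁ sin φ₂ + cos φ₁ cos φ₂ cos Δλ,  σ = 1.9354 rad → d_gc = 12341.7 km
Rhumb line: Δψ = -0.4249, q = Δφ/Δψ = 0.9085, d_rh = R√(Δφ²+q²Δλ²) = 13045.8 km
Excess = 13045.8 − 12341.7 = 704.1 ≈ 704 km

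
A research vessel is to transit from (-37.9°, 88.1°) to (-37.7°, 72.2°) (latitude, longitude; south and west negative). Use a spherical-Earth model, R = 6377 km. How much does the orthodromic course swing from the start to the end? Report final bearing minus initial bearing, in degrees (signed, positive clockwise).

At departure: θ₁ = atan2(sin Δλ cos φ₂, cos φ₁ sin φ₂ − sin φ₁ cos φ₂ cos Δλ) = 266.01°
At arrival: θ₂ = atan2(sin Δλ cos φ₁, −cos φ₂ sin φ₁ + sin φ₂ cos φ₁ cos Δλ) = 275.80°
Δθ = θ₂ − θ₁ = +9.8°

+9.8°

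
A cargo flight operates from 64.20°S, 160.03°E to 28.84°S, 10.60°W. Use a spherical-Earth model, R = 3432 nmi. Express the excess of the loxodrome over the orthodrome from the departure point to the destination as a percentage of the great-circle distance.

34.5%

Great circle: σ = 1.5126 rad → d_gc = Rσ = 5191.4 nmi
Rhumb: Δφ = +0.6171, Δλ = -2.9781, Δψ = +0.9478, q = Δφ/Δψ = 0.6511 → d_rh = R√(Δφ²+q²Δλ²) = 6983.7 nmi
Excess = (6983.7 − 5191.4) / 5191.4 = 1792.3 / 5191.4 = 34.52% ≈ 34.5%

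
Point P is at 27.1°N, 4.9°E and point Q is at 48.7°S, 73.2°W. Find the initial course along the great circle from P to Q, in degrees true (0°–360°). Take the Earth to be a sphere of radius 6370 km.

221.5°

θ = atan2( sin Δλ·cos φ₂ ,  cos φ₁ sin φ₂ − sin φ₁ cos φ₂ cos Δλ )
  = atan2(-0.6458, -0.7308) = 221.47°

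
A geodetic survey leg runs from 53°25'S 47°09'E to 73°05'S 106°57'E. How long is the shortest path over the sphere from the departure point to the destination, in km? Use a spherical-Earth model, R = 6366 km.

3465 km

cos σ = sin φ₁ sin φ₂ + cos φ₁ cos φ₂ cos Δλ
      = sin(-53.42°)sin(-73.08°) + cos(-53.42°)cos(-73.08°)cos(59.80°) = 0.8555
σ = 31.187° → d = Rσ = 6366·0.54432 = 3465 km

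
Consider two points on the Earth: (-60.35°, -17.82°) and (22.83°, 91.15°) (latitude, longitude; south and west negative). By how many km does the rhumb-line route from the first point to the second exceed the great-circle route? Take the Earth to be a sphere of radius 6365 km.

Great circle: cos σ = sin φ₁ sin φ₂ + cos φ₁ cos φ₂ cos Δλ,  σ = 2.0776 rad → d_gc = 13224.1 km
Rhumb line: Δψ = +1.7387, q = Δφ/Δψ = 0.8350, d_rh = R√(Δφ²+q²Δλ²) = 13695.1 km
Excess = 13695.1 − 13224.1 = 471.0 ≈ 471 km

471 km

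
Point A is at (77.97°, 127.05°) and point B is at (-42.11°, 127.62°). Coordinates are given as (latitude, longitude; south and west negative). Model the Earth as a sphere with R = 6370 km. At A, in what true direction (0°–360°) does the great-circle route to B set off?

179.5°

N = sin Δλ·cos φ₂ = +0.0074;  D = cos φ₁ sin φ₂ − sin φ₁ cos φ₂ cos Δλ = -0.8653
initial course = atan2(N, D) = 179.51°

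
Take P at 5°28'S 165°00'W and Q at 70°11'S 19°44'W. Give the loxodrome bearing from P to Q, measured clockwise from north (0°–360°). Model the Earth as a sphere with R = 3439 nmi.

123.0°

Meridional parts: M(φ₁)=-0.0956, M(φ₂)=-1.7448 → ΔM = -1.6493;  Δλ = +2.5354 rad
tan C = Δλ / ΔM = -1.5373 → C = 123.04°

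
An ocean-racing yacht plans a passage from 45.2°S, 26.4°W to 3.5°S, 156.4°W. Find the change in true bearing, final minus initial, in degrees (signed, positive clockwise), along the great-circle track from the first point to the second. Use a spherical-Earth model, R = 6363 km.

+86.8°

Initial bearing θ₁ = atan2(sin Δλ cos φ₂, cos φ₁ sin φ₂ − sin φ₁ cos φ₂ cos Δλ) = 236.91°
Final bearing θ₂ = (initial bearing from the destination back to the start) + 180° = 323.74°
Δθ = θ₂ − θ₁ = +86.8°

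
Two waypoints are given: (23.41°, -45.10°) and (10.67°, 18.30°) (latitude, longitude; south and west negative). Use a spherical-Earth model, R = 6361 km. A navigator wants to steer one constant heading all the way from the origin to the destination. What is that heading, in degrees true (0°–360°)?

101.9°

Meridional parts: M(φ₁)=+0.4204, M(φ₂)=+0.1873 → ΔM = -0.2331;  Δλ = +1.1065 rad
tan C = Δλ / ΔM = -4.7463 → C = 101.90°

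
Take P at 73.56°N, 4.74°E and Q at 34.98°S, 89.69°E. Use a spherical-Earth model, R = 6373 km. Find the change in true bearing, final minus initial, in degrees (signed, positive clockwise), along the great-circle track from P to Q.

At departure: θ₁ = atan2(sin Δλ cos φ₂, cos φ₁ sin φ₂ − sin φ₁ cos φ₂ cos Δλ) = 105.83°
At arrival: θ₂ = atan2(sin Δλ cos φ₁, −cos φ₂ sin φ₁ + sin φ₂ cos φ₁ cos Δλ) = 160.59°
Δθ = θ₂ − θ₁ = +54.8°

+54.8°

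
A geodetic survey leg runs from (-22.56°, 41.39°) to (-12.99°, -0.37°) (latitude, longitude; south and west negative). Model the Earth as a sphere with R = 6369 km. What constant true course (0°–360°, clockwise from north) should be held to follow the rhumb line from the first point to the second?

283.5°

Meridional parts: M(φ₁)=-0.4043, M(φ₂)=-0.2287 → ΔM = +0.1756;  Δλ = -0.7288 rad
tan C = Δλ / ΔM = -4.1495 → C = 283.55°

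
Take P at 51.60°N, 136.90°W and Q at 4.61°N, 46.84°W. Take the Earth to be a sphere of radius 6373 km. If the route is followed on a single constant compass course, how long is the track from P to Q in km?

9921 km

Δψ = ln[tan(π/4+φ₂/2)/tan(π/4+φ₁/2)] = -0.9743;  Δφ = -0.8201 rad,  Δλ = +1.5718 rad
q = Δφ/Δψ = 0.8417
d = R·√(Δφ² + q²Δλ²) = 6373·1.55665 = 9921 km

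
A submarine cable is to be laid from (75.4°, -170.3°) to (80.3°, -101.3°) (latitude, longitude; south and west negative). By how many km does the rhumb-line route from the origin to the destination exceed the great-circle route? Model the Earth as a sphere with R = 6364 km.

Great circle: cos σ = sin φ₁ sin φ₂ + cos φ₁ cos φ₂ cos Δλ,  σ = 0.2493 rad → d_gc = 1586.3 km
Rhumb line: Δψ = +0.4119, q = Δφ/Δψ = 0.2076, d_rh = R√(Δφ²+q²Δλ²) = 1681.6 km
Excess = 1681.6 − 1586.3 = 95.3 ≈ 95 km

95 km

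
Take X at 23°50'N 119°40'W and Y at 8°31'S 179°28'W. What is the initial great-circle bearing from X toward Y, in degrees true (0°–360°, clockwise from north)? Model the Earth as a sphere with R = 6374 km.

N = sin Δλ·cos φ₂ = -0.8547;  D = cos φ₁ sin φ₂ − sin φ₁ cos φ₂ cos Δλ = -0.3365
initial course = atan2(N, D) = 248.51°

248.5°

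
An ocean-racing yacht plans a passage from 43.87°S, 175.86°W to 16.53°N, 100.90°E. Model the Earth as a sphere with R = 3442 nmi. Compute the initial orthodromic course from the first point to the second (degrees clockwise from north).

286.6°

θ = atan2( sin Δλ·cos φ₂ ,  cos φ₁ sin φ₂ − sin φ₁ cos φ₂ cos Δλ )
  = atan2(-0.9520, +0.2833) = 286.57°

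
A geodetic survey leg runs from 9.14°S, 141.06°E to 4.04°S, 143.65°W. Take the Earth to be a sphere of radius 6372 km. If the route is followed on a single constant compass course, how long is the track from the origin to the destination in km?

8334 km

Δψ = ln[tan(π/4+φ₂/2)/tan(π/4+φ₁/2)] = +0.0896;  Δφ = +0.0890 rad,  Δλ = +1.3141 rad
q = Δφ/Δψ = 0.9931
d = R·√(Δφ² + q²Δλ²) = 6372·1.30797 = 8334 km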